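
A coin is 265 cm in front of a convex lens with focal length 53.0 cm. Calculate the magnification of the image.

1/d_i = 1/f − 1/d_o = 1/(53.00) − 1/(265) = 0.01509, so d_i = 66.25 cm.
m = −d_i/d_o = −(66.25)/(265) = -0.250.
The image is real, inverted and reduced, on the far side of the lens.

m = -0.250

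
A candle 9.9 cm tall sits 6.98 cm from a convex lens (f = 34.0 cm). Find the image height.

1/d_i = 1/f − 1/d_o = 1/(34.00) − 1/(6.98) = -0.1139, so d_i = -8.783 cm.
m = −d_i/d_o = +1.258.
|h_i| = |m|·h_o = 1.258 × 9.9 = 12.5 cm. The image is virtual, upright and enlarged, on the same side as the object.

12.5 cm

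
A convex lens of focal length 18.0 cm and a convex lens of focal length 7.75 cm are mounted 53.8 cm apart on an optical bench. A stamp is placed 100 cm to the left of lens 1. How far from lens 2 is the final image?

10.2 cm

Lens 1: 1/d_i1 = 1/f₁ − 1/d_o1 = 1/(18.0) − 1/(100) = 0.04556, so d_i1 = 21.95 cm.
The intermediate image is 21.95 cm to the right of lens 1, which is 53.8 − (21.95) = 31.85 cm to the left of lens 2, so d_o2 = +31.85 cm.
Lens 2: 1/d_i2 = 1/f₂ − 1/d_o2 = 1/(7.75) − 1/(31.85) = 0.09764, so d_i2 = 10.2 cm.
The final image is real, 10.2 cm to the right of lens 2 (overall magnification ≈ 0.071).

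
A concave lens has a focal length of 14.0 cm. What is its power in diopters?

P = -7.14 D

For a concave lens, f = −14.0 cm.
f = -14.0 cm = -0.140 m.
P = 1/f = 1/(-0.140 m) = -7.14 D.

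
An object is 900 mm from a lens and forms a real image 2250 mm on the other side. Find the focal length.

Real image ⇒ d_i = +2250 mm.
1/f = 1/d_o + 1/d_i = 1/(900) + 1/(2250) = 0.001556, so f = 643 mm.
Since f is positive, the lens is converging.

f = 643 mm (converging)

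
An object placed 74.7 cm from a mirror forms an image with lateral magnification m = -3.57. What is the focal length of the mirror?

m = −d_i/d_o ⇒ d_i = −m·d_o = −(-3.57)·(74.7) = 266.7 cm.
1/f = 1/d_o + 1/d_i = 1/(74.7) + 1/(266.7) = 0.01714, so f = 58.4 cm.
Since f is positive, the mirror is concave.

f = 58.4 cm (concave)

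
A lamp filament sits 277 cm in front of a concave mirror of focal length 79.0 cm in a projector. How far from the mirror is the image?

111 cm

Mirror equation: 1/v = 1/f − 1/u = 1/(79.00) − 1/(277) = 0.01266 − 0.003610 = 0.009048, so v = 111 cm.
The image is real, inverted and reduced, in front of the mirror.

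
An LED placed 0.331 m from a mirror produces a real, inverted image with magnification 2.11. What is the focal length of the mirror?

f = 0.225 m (concave)

m = −d_i/d_o ⇒ d_i = −m·d_o = −(-2.11)·(0.331) = 0.6984 m.
1/f = 1/d_o + 1/d_i = 1/(0.331) + 1/(0.6984) = 4.453, so f = 0.225 m.
Since f is positive, the mirror is concave.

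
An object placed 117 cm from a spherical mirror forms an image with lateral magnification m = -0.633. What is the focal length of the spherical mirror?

m = −d_i/d_o ⇒ d_i = −m·d_o = −(-0.633)·(117) = 74.06 cm.
1/f = 1/d_o + 1/d_i = 1/(117) + 1/(74.06) = 0.02205, so f = 45.4 cm.
Since f is positive, the spherical mirror is concave.

f = 45.4 cm (concave)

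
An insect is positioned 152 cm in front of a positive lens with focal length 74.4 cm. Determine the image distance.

Lens equation: 1/v = 1/f − 1/u = 1/(74.40) − 1/(152) = 0.01344 − 0.006579 = 0.006862, so v = 146 cm.
The image is real, inverted and reduced, on the far side of the lens.

146 cm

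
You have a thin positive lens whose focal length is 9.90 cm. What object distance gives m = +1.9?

4.69 cm

m = −d_i/d_o ⇒ d_i = −m·d_o.
1/f = 1/d_o + 1/d_i = 1/d_o − 1/(m·d_o) = (1 − 1/m)/d_o, so d_o = f(1 − 1/m) = (9.900)(1 − 1/(+1.9)) = 4.69 cm.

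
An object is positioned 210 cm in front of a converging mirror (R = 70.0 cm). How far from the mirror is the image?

42.0 cm

f = R/2 = 70.0/2 = 35.00 cm.
Mirror equation: 1/v = 1/f − 1/u = 1/(35.00) − 1/(210) = 0.02857 − 0.004762 = 0.02381, so v = 42.0 cm.
The image is real, inverted and reduced, in front of the mirror.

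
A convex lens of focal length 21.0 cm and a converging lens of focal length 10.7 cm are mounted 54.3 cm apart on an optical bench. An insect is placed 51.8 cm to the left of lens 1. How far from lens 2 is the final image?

24.5 cm

Lens 1: 1/d_i1 = 1/f₁ − 1/d_o1 = 1/(21.0) − 1/(51.8) = 0.02831, so d_i1 = 35.32 cm.
The intermediate image is 35.32 cm to the right of lens 1, which is 54.3 − (35.32) = 18.98 cm to the left of lens 2, so d_o2 = +18.98 cm.
Lens 2: 1/d_i2 = 1/f₂ − 1/d_o2 = 1/(10.7) − 1/(18.98) = 0.04077, so d_i2 = 24.5 cm.
The final image is real, 24.5 cm to the right of lens 2 (overall magnification ≈ 0.88).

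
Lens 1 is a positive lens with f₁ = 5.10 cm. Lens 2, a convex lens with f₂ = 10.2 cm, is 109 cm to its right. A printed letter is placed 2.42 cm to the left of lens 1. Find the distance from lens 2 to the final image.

11.2 cm

Lens 1: 1/d_i1 = 1/f₁ − 1/d_o1 = 1/(5.10) − 1/(2.42) = -0.2171, so d_i1 = -4.605 cm.
The intermediate image is 4.605 cm to the left of lens 1 (virtual), which is 109 − (-4.605) = 113.6 cm to the left of lens 2, so d_o2 = +113.6 cm.
Lens 2: 1/d_i2 = 1/f₂ − 1/d_o2 = 1/(10.2) − 1/(113.6) = 0.08924, so d_i2 = 11.2 cm.
The final image is real, 11.2 cm to the right of lens 2 (overall magnification ≈ -0.19).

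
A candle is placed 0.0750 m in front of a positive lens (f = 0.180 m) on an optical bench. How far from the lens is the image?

0.129 m

Lens equation: 1/q = 1/f − 1/p = 1/(0.1800) − 1/(0.0750) = 5.556 − 13.33 = -7.778, so q = -0.129 m.
The image is virtual, upright and enlarged, on the same side as the object.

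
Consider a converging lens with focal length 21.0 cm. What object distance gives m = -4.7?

25.5 cm

m = −d_i/d_o ⇒ d_i = −m·d_o.
1/f = 1/d_o + 1/d_i = 1/d_o − 1/(m·d_o) = (1 − 1/m)/d_o, so d_o = f(1 − 1/m) = (21.00)(1 − 1/(-4.7)) = 25.5 cm.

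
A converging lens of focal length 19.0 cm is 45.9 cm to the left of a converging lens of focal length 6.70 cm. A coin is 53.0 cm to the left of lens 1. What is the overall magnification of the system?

m = +0.391

Lens 1: 1/d_i1 = 1/(19.0) − 1/(53.0) = 0.03376, so d_i1 = 29.62 cm; m₁ = −d_i1/d_o1 = -0.5589.
d_o2 = 45.9 − (29.62) = 16.28 cm.
Lens 2: 1/d_i2 = 1/(6.70) − 1/(16.28) = 0.08783, so d_i2 = 11.39 cm; m₂ = −d_i2/d_o2 = -0.6994.
m = m₁·m₂ = (-0.5589)(-0.6994) = +0.391.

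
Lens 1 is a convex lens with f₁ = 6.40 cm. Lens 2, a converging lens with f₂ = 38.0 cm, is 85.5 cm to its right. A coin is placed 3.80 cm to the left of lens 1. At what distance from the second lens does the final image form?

Lens 1: 1/d_i1 = 1/f₁ − 1/d_o1 = 1/(6.40) − 1/(3.80) = -0.1069, so d_i1 = -9.354 cm.
The intermediate image is 9.354 cm to the left of lens 1 (virtual), which is 85.5 − (-9.354) = 94.85 cm to the left of lens 2, so d_o2 = +94.85 cm.
Lens 2: 1/d_i2 = 1/f₂ − 1/d_o2 = 1/(38.0) − 1/(94.85) = 0.01577, so d_i2 = 63.4 cm.
The final image is real, 63.4 cm to the right of lens 2 (overall magnification ≈ -1.6).

63.4 cm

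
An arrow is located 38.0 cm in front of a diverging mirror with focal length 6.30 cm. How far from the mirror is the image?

For a diverging mirror, f = -6.30 cm.
Mirror equation: 1/d_i = 1/f − 1/d_o = 1/(-6.300) − 1/(38.0) = -0.1587 − 0.02632 = -0.1850, so d_i = -5.40 cm.
The image is virtual, upright and reduced, behind the mirror.

5.40 cm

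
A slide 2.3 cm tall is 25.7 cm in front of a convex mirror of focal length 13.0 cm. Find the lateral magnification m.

For a convex mirror, f = -13.0 cm.
1/d_i = 1/f − 1/d_o = 1/(-13.00) − 1/(25.7) = -0.1158, so d_i = -8.633 cm.
m = −d_i/d_o = −(-8.633)/(25.7) = +0.336.
The image is virtual, upright and reduced, behind the mirror.

m = +0.336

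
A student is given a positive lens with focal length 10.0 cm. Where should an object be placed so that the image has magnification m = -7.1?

m = −d_i/d_o ⇒ d_i = −m·d_o.
1/f = 1/d_o + 1/d_i = 1/d_o − 1/(m·d_o) = (1 − 1/m)/d_o, so d_o = f(1 − 1/m) = (10.00)(1 − 1/(-7.1)) = 11.4 cm.

11.4 cm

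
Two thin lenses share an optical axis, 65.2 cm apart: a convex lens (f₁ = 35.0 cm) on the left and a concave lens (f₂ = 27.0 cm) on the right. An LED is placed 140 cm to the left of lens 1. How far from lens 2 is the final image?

11.0 cm

Lens 1: 1/d_i1 = 1/f₁ − 1/d_o1 = 1/(35.0) − 1/(140) = 0.02143, so d_i1 = 46.67 cm.
The intermediate image is 46.67 cm to the right of lens 1, which is 65.2 − (46.67) = 18.53 cm to the left of lens 2, so d_o2 = +18.53 cm.
Lens 2 is diverging, so f₂ = −27.0 cm.
Lens 2: 1/d_i2 = 1/f₂ − 1/d_o2 = 1/(-27.0) − 1/(18.53) = -0.09100, so d_i2 = -11.0 cm.
The final image is virtual, 11.0 cm to the left of lens 2 (overall magnification ≈ -0.20).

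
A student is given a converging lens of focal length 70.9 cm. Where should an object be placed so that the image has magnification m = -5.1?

84.8 cm

m = −d_i/d_o ⇒ d_i = −m·d_o.
1/f = 1/d_o + 1/d_i = 1/d_o − 1/(m·d_o) = (1 − 1/m)/d_o, so d_o = f(1 − 1/m) = (70.90)(1 − 1/(-5.1)) = 84.8 cm.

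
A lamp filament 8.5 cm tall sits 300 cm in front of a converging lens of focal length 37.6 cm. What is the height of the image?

1.22 cm

1/d_i = 1/f − 1/d_o = 1/(37.60) − 1/(300) = 0.02326, so d_i = 42.99 cm.
m = −d_i/d_o = -0.1433.
|h_i| = |m|·h_o = 0.1433 × 8.5 = 1.22 cm. The image is real, inverted and reduced, on the far side of the lens.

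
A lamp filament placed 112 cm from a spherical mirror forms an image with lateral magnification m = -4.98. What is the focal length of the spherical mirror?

m = −d_i/d_o ⇒ d_i = −m·d_o = −(-4.98)·(112) = 557.8 cm.
1/f = 1/d_o + 1/d_i = 1/(112) + 1/(557.8) = 0.01072, so f = 93.3 cm.
Since f is positive, the spherical mirror is concave.

f = 93.3 cm (concave)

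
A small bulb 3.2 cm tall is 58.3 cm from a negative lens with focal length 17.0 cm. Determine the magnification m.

For a negative lens, f = -17.0 cm.
1/d_i = 1/f − 1/d_o = 1/(-17.00) − 1/(58.3) = -0.07598, so d_i = -13.16 cm.
m = −d_i/d_o = −(-13.16)/(58.3) = +0.226.
The image is virtual, upright and reduced, on the same side as the object.

m = +0.226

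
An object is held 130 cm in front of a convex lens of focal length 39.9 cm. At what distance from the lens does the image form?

57.6 cm

Lens equation: 1/s_i = 1/f − 1/s_o = 1/(39.90) − 1/(130) = 0.02506 − 0.007692 = 0.01737, so s_i = 57.6 cm.
The image is real, inverted and reduced, on the far side of the lens.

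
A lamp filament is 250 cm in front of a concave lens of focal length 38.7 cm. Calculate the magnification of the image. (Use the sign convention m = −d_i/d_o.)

m = +0.134

For a concave lens, f = -38.7 cm.
1/d_i = 1/f − 1/d_o = 1/(-38.70) − 1/(250) = -0.02984, so d_i = -33.51 cm.
m = −d_i/d_o = −(-33.51)/(250) = +0.134.
The image is virtual, upright and reduced, on the same side as the object.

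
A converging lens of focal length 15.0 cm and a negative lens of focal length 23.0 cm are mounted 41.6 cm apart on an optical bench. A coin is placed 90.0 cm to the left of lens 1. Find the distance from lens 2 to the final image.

11.6 cm

Lens 1: 1/d_i1 = 1/f₁ − 1/d_o1 = 1/(15.0) − 1/(90.0) = 0.05556, so d_i1 = 18.00 cm.
The intermediate image is 18.00 cm to the right of lens 1, which is 41.6 − (18.00) = 23.60 cm to the left of lens 2, so d_o2 = +23.60 cm.
Lens 2 is diverging, so f₂ = −23.0 cm.
Lens 2: 1/d_i2 = 1/f₂ − 1/d_o2 = 1/(-23.0) − 1/(23.60) = -0.08585, so d_i2 = -11.6 cm.
The final image is virtual, 11.6 cm to the left of lens 2 (overall magnification ≈ -0.099).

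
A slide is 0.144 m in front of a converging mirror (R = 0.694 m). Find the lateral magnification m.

m = +1.71

f = R/2 = 0.694/2 = 0.3470 m.
1/d_i = 1/f − 1/d_o = 1/(0.3470) − 1/(0.144) = -4.063, so d_i = -0.2461 m.
m = −d_i/d_o = −(-0.2461)/(0.144) = +1.71.
The image is virtual, upright and enlarged, behind the mirror.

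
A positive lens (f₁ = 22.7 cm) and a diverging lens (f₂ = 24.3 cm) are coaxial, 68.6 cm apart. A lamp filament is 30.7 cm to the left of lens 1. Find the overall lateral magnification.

m = -11.9

Lens 1: 1/d_i1 = 1/(22.7) − 1/(30.7) = 0.01148, so d_i1 = 87.11 cm; m₁ = −d_i1/d_o1 = -2.837.
d_o2 = 68.6 − (87.11) = -18.51 cm (virtual object).
f₂ = −24.3 cm (diverging).
Lens 2: 1/d_i2 = 1/(-24.3) − 1/(-18.51) = 0.01287, so d_i2 = 77.68 cm; m₂ = −d_i2/d_o2 = +4.197.
m = m₁·m₂ = (-2.837)(+4.197) = -11.9.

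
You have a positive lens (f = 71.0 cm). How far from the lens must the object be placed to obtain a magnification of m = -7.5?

m = −d_i/d_o ⇒ d_i = −m·d_o.
1/f = 1/d_o + 1/d_i = 1/d_o − 1/(m·d_o) = (1 − 1/m)/d_o, so d_o = f(1 − 1/m) = (71.00)(1 − 1/(-7.5)) = 80.5 cm.

80.5 cm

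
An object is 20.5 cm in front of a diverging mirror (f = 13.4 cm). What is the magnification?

m = +0.395

For a diverging mirror, f = -13.4 cm.
1/d_i = 1/f − 1/d_o = 1/(-13.40) − 1/(20.5) = -0.1234, so d_i = -8.103 cm.
m = −d_i/d_o = −(-8.103)/(20.5) = +0.395.
The image is virtual, upright and reduced, behind the mirror.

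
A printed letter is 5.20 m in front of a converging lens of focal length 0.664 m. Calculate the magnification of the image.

m = -0.146

1/d_i = 1/f − 1/d_o = 1/(0.6640) − 1/(5.20) = 1.314, so d_i = 0.7612 m.
m = −d_i/d_o = −(0.7612)/(5.20) = -0.146.
The image is real, inverted and reduced, on the far side of the lens.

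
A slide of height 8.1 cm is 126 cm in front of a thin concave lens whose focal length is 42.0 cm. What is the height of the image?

2.02 cm

For a concave lens, f = -42.0 cm.
1/d_i = 1/f − 1/d_o = 1/(-42.00) − 1/(126) = -0.03175, so d_i = -31.50 cm.
m = −d_i/d_o = +0.2500.
|h_i| = |m|·h_o = 0.2500 × 8.1 = 2.02 cm. The image is virtual, upright and reduced, on the same side as the object.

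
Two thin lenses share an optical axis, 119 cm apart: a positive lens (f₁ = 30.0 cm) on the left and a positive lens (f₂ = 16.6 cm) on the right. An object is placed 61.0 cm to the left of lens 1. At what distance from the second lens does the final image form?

Lens 1: 1/d_i1 = 1/f₁ − 1/d_o1 = 1/(30.0) − 1/(61.0) = 0.01694, so d_i1 = 59.03 cm.
The intermediate image is 59.03 cm to the right of lens 1, which is 119 − (59.03) = 59.97 cm to the left of lens 2, so d_o2 = +59.97 cm.
Lens 2: 1/d_i2 = 1/f₂ − 1/d_o2 = 1/(16.6) − 1/(59.97) = 0.04357, so d_i2 = 23.0 cm.
The final image is real, 23.0 cm to the right of lens 2 (overall magnification ≈ 0.37).

23.0 cm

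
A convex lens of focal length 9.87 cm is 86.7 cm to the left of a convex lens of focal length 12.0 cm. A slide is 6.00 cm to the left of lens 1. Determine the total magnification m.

Lens 1: 1/d_i1 = 1/(9.87) − 1/(6.00) = -0.06535, so d_i1 = -15.30 cm; m₁ = −d_i1/d_o1 = +2.550.
d_o2 = 86.7 − (-15.30) = 102.0 cm.
Lens 2: 1/d_i2 = 1/(12.0) − 1/(102.0) = 0.07353, so d_i2 = 13.60 cm; m₂ = −d_i2/d_o2 = -0.1333.
m = m₁·m₂ = (+2.550)(-0.1333) = -0.340.

m = -0.340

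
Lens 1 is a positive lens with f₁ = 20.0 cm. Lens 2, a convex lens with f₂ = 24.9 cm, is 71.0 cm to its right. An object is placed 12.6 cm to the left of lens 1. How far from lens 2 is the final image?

32.6 cm

Lens 1: 1/d_i1 = 1/f₁ − 1/d_o1 = 1/(20.0) − 1/(12.6) = -0.02937, so d_i1 = -34.05 cm.
The intermediate image is 34.05 cm to the left of lens 1 (virtual), which is 71.0 − (-34.05) = 105.0 cm to the left of lens 2, so d_o2 = +105.0 cm.
Lens 2: 1/d_i2 = 1/f₂ − 1/d_o2 = 1/(24.9) − 1/(105.0) = 0.03064, so d_i2 = 32.6 cm.
The final image is real, 32.6 cm to the right of lens 2 (overall magnification ≈ -0.84).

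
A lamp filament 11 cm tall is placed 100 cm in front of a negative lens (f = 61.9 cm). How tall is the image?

4.21 cm

For a negative lens, f = -61.9 cm.
1/d_i = 1/f − 1/d_o = 1/(-61.90) − 1/(100) = -0.02616, so d_i = -38.23 cm.
m = −d_i/d_o = +0.3823.
|h_i| = |m|·h_o = 0.3823 × 11 = 4.21 cm. The image is virtual, upright and reduced, on the same side as the object.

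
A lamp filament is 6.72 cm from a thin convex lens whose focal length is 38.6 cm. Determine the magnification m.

m = +1.21

1/d_i = 1/f − 1/d_o = 1/(38.60) − 1/(6.72) = -0.1229, so d_i = -8.137 cm.
m = −d_i/d_o = −(-8.137)/(6.72) = +1.21.
The image is virtual, upright and enlarged, on the same side as the object.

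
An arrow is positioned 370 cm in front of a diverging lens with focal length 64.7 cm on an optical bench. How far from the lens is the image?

For a diverging lens, f = -64.7 cm.
Thin-lens equation: 1/s_i = 1/f − 1/s_o = 1/(-64.70) − 1/(370) = -0.01546 − 0.002703 = -0.01816, so s_i = -55.1 cm.
The image is virtual, upright and reduced, on the same side as the object.

55.1 cm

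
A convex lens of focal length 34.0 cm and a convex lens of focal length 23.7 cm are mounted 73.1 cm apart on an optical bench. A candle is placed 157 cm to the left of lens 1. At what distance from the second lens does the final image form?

Lens 1: 1/d_i1 = 1/f₁ − 1/d_o1 = 1/(34.0) − 1/(157) = 0.02304, so d_i1 = 43.40 cm.
The intermediate image is 43.40 cm to the right of lens 1, which is 73.1 − (43.40) = 29.70 cm to the left of lens 2, so d_o2 = +29.70 cm.
Lens 2: 1/d_i2 = 1/f₂ − 1/d_o2 = 1/(23.7) − 1/(29.70) = 0.008524, so d_i2 = 117 cm.
The final image is real, 117 cm to the right of lens 2 (overall magnification ≈ 1.1).

117 cm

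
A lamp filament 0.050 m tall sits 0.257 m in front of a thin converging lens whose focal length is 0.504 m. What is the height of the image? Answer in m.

0.102 m

1/d_i = 1/f − 1/d_o = 1/(0.5040) − 1/(0.257) = -1.907, so d_i = -0.5244 m.
m = −d_i/d_o = +2.040.
|h_i| = |m|·h_o = 2.040 × 0.050 = 0.102 m. The image is virtual, upright and enlarged, on the same side as the object.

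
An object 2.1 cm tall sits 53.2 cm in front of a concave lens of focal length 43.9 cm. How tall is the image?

0.949 cm

For a concave lens, f = -43.9 cm.
1/d_i = 1/f − 1/d_o = 1/(-43.90) − 1/(53.2) = -0.04158, so d_i = -24.05 cm.
m = −d_i/d_o = +0.4521.
|h_i| = |m|·h_o = 0.4521 × 2.1 = 0.949 cm. The image is virtual, upright and reduced, on the same side as the object.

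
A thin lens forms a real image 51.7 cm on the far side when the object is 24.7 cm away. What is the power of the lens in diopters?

P = +5.98 D

d_i = +51.7 cm.
1/f = 1/d_o + 1/d_i = 1/(24.7) + 1/(51.7) = 0.05983 cm⁻¹.
f = 16.71 cm = 0.1671 m, so P = 1/f = +5.98 D.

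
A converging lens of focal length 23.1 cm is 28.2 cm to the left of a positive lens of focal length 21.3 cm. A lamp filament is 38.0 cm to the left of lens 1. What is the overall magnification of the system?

Lens 1: 1/d_i1 = 1/(23.1) − 1/(38.0) = 0.01697, so d_i1 = 58.91 cm; m₁ = −d_i1/d_o1 = -1.550.
d_o2 = 28.2 − (58.91) = -30.71 cm (virtual object).
Lens 2: 1/d_i2 = 1/(21.3) − 1/(-30.71) = 0.07951, so d_i2 = 12.58 cm; m₂ = −d_i2/d_o2 = +0.4095.
m = m₁·m₂ = (-1.550)(+0.4095) = -0.635.

m = -0.635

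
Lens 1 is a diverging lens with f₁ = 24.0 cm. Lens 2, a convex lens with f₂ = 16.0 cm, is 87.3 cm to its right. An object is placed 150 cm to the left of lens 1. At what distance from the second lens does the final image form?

Lens 1 is diverging, so f₁ = −24.0 cm.
Lens 1: 1/d_i1 = 1/f₁ − 1/d_o1 = 1/(-24.0) − 1/(150) = -0.04833, so d_i1 = -20.69 cm.
The intermediate image is 20.69 cm to the left of lens 1 (virtual), which is 87.3 − (-20.69) = 108.0 cm to the left of lens 2, so d_o2 = +108.0 cm.
Lens 2: 1/d_i2 = 1/f₂ − 1/d_o2 = 1/(16.0) − 1/(108.0) = 0.05324, so d_i2 = 18.8 cm.
The final image is real, 18.8 cm to the right of lens 2 (overall magnification ≈ -0.024).

18.8 cm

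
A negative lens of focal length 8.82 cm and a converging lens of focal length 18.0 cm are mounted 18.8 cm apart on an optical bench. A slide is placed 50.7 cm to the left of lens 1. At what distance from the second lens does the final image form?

57.0 cm

Lens 1 is diverging, so f₁ = −8.82 cm.
Lens 1: 1/d_i1 = 1/f₁ − 1/d_o1 = 1/(-8.82) − 1/(50.7) = -0.1331, so d_i1 = -7.513 cm.
The intermediate image is 7.513 cm to the left of lens 1 (virtual), which is 18.8 − (-7.513) = 26.31 cm to the left of lens 2, so d_o2 = +26.31 cm.
Lens 2: 1/d_i2 = 1/f₂ − 1/d_o2 = 1/(18.0) − 1/(26.31) = 0.01755, so d_i2 = 57.0 cm.
The final image is real, 57.0 cm to the right of lens 2 (overall magnification ≈ -0.32).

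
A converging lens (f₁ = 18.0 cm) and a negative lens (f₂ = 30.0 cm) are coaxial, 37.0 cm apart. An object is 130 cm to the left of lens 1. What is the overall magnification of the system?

Lens 1: 1/d_i1 = 1/(18.0) − 1/(130) = 0.04786, so d_i1 = 20.89 cm; m₁ = −d_i1/d_o1 = -0.1607.
d_o2 = 37.0 − (20.89) = 16.11 cm.
f₂ = −30.0 cm (diverging).
Lens 2: 1/d_i2 = 1/(-30.0) − 1/(16.11) = -0.09541, so d_i2 = -10.48 cm; m₂ = −d_i2/d_o2 = +0.6506.
m = m₁·m₂ = (-0.1607)(+0.6506) = -0.105.

m = -0.105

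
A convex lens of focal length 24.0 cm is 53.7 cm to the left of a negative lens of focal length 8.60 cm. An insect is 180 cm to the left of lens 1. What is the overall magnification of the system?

m = -0.0382

Lens 1: 1/d_i1 = 1/(24.0) − 1/(180) = 0.03611, so d_i1 = 27.69 cm; m₁ = −d_i1/d_o1 = -0.1538.
d_o2 = 53.7 − (27.69) = 26.01 cm.
f₂ = −8.60 cm (diverging).
Lens 2: 1/d_i2 = 1/(-8.60) − 1/(26.01) = -0.1547, so d_i2 = -6.463 cm; m₂ = −d_i2/d_o2 = +0.2485.
m = m₁·m₂ = (-0.1538)(+0.2485) = -0.0382.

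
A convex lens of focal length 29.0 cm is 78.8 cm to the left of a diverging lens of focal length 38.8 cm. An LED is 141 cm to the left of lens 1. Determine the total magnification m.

Lens 1: 1/d_i1 = 1/(29.0) − 1/(141) = 0.02739, so d_i1 = 36.51 cm; m₁ = −d_i1/d_o1 = -0.2589.
d_o2 = 78.8 − (36.51) = 42.29 cm.
f₂ = −38.8 cm (diverging).
Lens 2: 1/d_i2 = 1/(-38.8) − 1/(42.29) = -0.04942, so d_i2 = -20.23 cm; m₂ = −d_i2/d_o2 = +0.4785.
m = m₁·m₂ = (-0.2589)(+0.4785) = -0.124.

m = -0.124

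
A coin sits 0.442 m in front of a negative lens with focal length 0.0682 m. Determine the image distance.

For a negative lens, f = -0.0682 m.
Thin-lens equation: 1/d_i = 1/f − 1/d_o = 1/(-0.06820) − 1/(0.442) = -14.66 − 2.262 = -16.93, so d_i = -0.0591 m.
The image is virtual, upright and reduced, on the same side as the object.

0.0591 m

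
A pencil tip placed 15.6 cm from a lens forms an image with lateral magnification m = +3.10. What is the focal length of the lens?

f = 23.0 cm (converging)

m = −d_i/d_o ⇒ d_i = −m·d_o = −(+3.10)·(15.6) = -48.36 cm.
1/f = 1/d_o + 1/d_i = 1/(15.6) + 1/(-48.36) = 0.04342, so f = 23.0 cm.
Since f is positive, the lens is converging.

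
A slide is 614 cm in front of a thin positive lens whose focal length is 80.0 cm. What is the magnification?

1/d_i = 1/f − 1/d_o = 1/(80.00) − 1/(614) = 0.01087, so d_i = 91.99 cm.
m = −d_i/d_o = −(91.99)/(614) = -0.150.
The image is real, inverted and reduced, on the far side of the lens.

m = -0.150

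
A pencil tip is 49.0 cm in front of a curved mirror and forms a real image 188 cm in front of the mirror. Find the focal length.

f = 38.9 cm (concave)

Real image ⇒ d_i = +188 cm.
1/f = 1/d_o + 1/d_i = 1/(49.0) + 1/(188) = 0.02573, so f = 38.9 cm.
Since f is positive, the curved mirror is concave.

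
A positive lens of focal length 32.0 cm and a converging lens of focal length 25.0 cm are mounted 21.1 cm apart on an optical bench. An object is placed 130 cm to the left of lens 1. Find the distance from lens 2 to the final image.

11.5 cm

Lens 1: 1/d_i1 = 1/f₁ − 1/d_o1 = 1/(32.0) − 1/(130) = 0.02356, so d_i1 = 42.45 cm.
The intermediate image is 42.45 cm to the right of lens 1, which lies 21.35 cm to the right of lens 2 — a virtual object — so d_o2 = −21.35 cm.
Lens 2: 1/d_i2 = 1/f₂ − 1/d_o2 = 1/(25.0) − 1/(-21.35) = 0.08684, so d_i2 = 11.5 cm.
The final image is real, 11.5 cm to the right of lens 2 (overall magnification ≈ -0.18).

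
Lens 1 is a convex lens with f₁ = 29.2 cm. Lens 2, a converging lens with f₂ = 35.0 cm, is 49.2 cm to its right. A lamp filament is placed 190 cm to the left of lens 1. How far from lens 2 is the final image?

Lens 1: 1/d_i1 = 1/f₁ − 1/d_o1 = 1/(29.2) − 1/(190) = 0.02898, so d_i1 = 34.50 cm.
The intermediate image is 34.50 cm to the right of lens 1, which is 49.2 − (34.50) = 14.70 cm to the left of lens 2, so d_o2 = +14.70 cm.
Lens 2: 1/d_i2 = 1/f₂ − 1/d_o2 = 1/(35.0) − 1/(14.70) = -0.03946, so d_i2 = -25.3 cm.
The final image is virtual, 25.3 cm to the left of lens 2 (overall magnification ≈ -0.31).

25.3 cm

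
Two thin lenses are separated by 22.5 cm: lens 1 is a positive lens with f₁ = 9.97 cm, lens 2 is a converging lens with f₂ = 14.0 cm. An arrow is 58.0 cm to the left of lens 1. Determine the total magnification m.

m = -0.821

Lens 1: 1/d_i1 = 1/(9.97) − 1/(58.0) = 0.08306, so d_i1 = 12.04 cm; m₁ = −d_i1/d_o1 = -0.2076.
d_o2 = 22.5 − (12.04) = 10.46 cm.
Lens 2: 1/d_i2 = 1/(14.0) − 1/(10.46) = -0.02417, so d_i2 = -41.37 cm; m₂ = −d_i2/d_o2 = +3.955.
m = m₁·m₂ = (-0.2076)(+3.955) = -0.821.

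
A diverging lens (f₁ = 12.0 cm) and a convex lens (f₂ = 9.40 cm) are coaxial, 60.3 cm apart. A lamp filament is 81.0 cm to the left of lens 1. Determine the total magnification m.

m = -0.0198

f₁ = −12.0 cm (diverging).
Lens 1: 1/d_i1 = 1/(-12.0) − 1/(81.0) = -0.09568, so d_i1 = -10.45 cm; m₁ = −d_i1/d_o1 = +0.1290.
d_o2 = 60.3 − (-10.45) = 70.75 cm.
Lens 2: 1/d_i2 = 1/(9.40) − 1/(70.75) = 0.09225, so d_i2 = 10.84 cm; m₂ = −d_i2/d_o2 = -0.1532.
m = m₁·m₂ = (+0.1290)(-0.1532) = -0.0198.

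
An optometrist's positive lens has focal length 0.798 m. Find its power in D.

P = +1.25 D

P = 1/f = 1/(0.798 m) = +1.25 D.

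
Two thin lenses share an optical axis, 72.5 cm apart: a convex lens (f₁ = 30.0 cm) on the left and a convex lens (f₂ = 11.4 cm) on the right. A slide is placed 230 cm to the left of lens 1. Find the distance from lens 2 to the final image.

16.3 cm

Lens 1: 1/d_i1 = 1/f₁ − 1/d_o1 = 1/(30.0) − 1/(230) = 0.02899, so d_i1 = 34.50 cm.
The intermediate image is 34.50 cm to the right of lens 1, which is 72.5 − (34.50) = 38.00 cm to the left of lens 2, so d_o2 = +38.00 cm.
Lens 2: 1/d_i2 = 1/f₂ − 1/d_o2 = 1/(11.4) − 1/(38.00) = 0.06140, so d_i2 = 16.3 cm.
The final image is real, 16.3 cm to the right of lens 2 (overall magnification ≈ 0.064).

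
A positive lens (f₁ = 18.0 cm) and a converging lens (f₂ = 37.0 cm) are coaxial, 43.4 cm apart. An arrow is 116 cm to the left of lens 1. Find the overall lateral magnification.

Lens 1: 1/d_i1 = 1/(18.0) − 1/(116) = 0.04693, so d_i1 = 21.31 cm; m₁ = −d_i1/d_o1 = -0.1837.
d_o2 = 43.4 − (21.31) = 22.09 cm.
Lens 2: 1/d_i2 = 1/(37.0) − 1/(22.09) = -0.01824, so d_i2 = -54.82 cm; m₂ = −d_i2/d_o2 = +2.482.
m = m₁·m₂ = (-0.1837)(+2.482) = -0.456.

m = -0.456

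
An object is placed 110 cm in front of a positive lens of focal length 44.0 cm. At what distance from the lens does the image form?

Thin-lens equation: 1/v = 1/f − 1/u = 1/(44.00) − 1/(110) = 0.02273 − 0.009091 = 0.01364, so v = 73.3 cm.
The image is real, inverted and reduced, on the far side of the lens.

73.3 cm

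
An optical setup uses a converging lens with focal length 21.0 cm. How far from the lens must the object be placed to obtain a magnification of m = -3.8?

26.5 cm

m = −d_i/d_o ⇒ d_i = −m·d_o.
1/f = 1/d_o + 1/d_i = 1/d_o − 1/(m·d_o) = (1 − 1/m)/d_o, so d_o = f(1 − 1/m) = (21.00)(1 − 1/(-3.8)) = 26.5 cm.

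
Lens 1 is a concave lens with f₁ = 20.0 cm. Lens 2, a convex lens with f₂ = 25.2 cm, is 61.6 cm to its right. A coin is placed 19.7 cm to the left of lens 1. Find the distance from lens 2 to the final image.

38.9 cm

Lens 1 is diverging, so f₁ = −20.0 cm.
Lens 1: 1/d_i1 = 1/f₁ − 1/d_o1 = 1/(-20.0) − 1/(19.7) = -0.1008, so d_i1 = -9.924 cm.
The intermediate image is 9.924 cm to the left of lens 1 (virtual), which is 61.6 − (-9.924) = 71.52 cm to the left of lens 2, so d_o2 = +71.52 cm.
Lens 2: 1/d_i2 = 1/f₂ − 1/d_o2 = 1/(25.2) − 1/(71.52) = 0.02570, so d_i2 = 38.9 cm.
The final image is real, 38.9 cm to the right of lens 2 (overall magnification ≈ -0.27).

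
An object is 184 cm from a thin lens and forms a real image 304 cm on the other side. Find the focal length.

f = 115 cm (converging)

Real image ⇒ d_i = +304 cm.
1/f = 1/d_o + 1/d_i = 1/(184) + 1/(304) = 0.008724, so f = 115 cm.
Since f is positive, the thin lens is converging.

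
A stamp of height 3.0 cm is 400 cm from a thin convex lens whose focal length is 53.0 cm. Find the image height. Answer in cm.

0.458 cm

1/d_i = 1/f − 1/d_o = 1/(53.00) − 1/(400) = 0.01637, so d_i = 61.10 cm.
m = −d_i/d_o = -0.1527.
|h_i| = |m|·h_o = 0.1527 × 3.0 = 0.458 cm. The image is real, inverted and reduced, on the far side of the lens.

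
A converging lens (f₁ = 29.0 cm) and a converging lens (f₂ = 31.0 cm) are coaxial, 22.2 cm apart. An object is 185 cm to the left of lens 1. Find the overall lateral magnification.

m = -0.133

Lens 1: 1/d_i1 = 1/(29.0) − 1/(185) = 0.02908, so d_i1 = 34.39 cm; m₁ = −d_i1/d_o1 = -0.1859.
d_o2 = 22.2 − (34.39) = -12.19 cm (virtual object).
Lens 2: 1/d_i2 = 1/(31.0) − 1/(-12.19) = 0.1143, so d_i2 = 8.749 cm; m₂ = −d_i2/d_o2 = +0.7178.
m = m₁·m₂ = (-0.1859)(+0.7178) = -0.133.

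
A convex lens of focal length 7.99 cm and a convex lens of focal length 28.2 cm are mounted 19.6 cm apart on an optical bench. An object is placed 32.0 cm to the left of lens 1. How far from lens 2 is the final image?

Lens 1: 1/d_i1 = 1/f₁ − 1/d_o1 = 1/(7.99) − 1/(32.0) = 0.09391, so d_i1 = 10.65 cm.
The intermediate image is 10.65 cm to the right of lens 1, which is 19.6 − (10.65) = 8.950 cm to the left of lens 2, so d_o2 = +8.950 cm.
Lens 2: 1/d_i2 = 1/f₂ − 1/d_o2 = 1/(28.2) − 1/(8.950) = -0.07627, so d_i2 = -13.1 cm.
The final image is virtual, 13.1 cm to the left of lens 2 (overall magnification ≈ -0.49).

13.1 cm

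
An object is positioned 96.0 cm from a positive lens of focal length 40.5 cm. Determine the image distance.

70.1 cm

Thin-lens equation: 1/d_i = 1/f − 1/d_o = 1/(40.50) − 1/(96.0) = 0.02469 − 0.01042 = 0.01427, so d_i = 70.1 cm.
The image is real, inverted and reduced, on the far side of the lens.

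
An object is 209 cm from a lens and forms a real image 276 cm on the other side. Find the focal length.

Real image ⇒ d_i = +276 cm.
1/f = 1/d_o + 1/d_i = 1/(209) + 1/(276) = 0.008408, so f = 119 cm.
Since f is positive, the lens is converging.

f = 119 cm (converging)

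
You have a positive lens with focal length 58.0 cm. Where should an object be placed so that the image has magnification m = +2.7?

m = −d_i/d_o ⇒ d_i = −m·d_o.
1/f = 1/d_o + 1/d_i = 1/d_o − 1/(m·d_o) = (1 − 1/m)/d_o, so d_o = f(1 − 1/m) = (58.00)(1 − 1/(+2.7)) = 36.5 cm.

36.5 cm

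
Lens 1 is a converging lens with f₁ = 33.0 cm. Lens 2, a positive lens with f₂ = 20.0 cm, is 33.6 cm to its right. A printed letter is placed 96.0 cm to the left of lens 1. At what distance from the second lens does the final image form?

Lens 1: 1/d_i1 = 1/f₁ − 1/d_o1 = 1/(33.0) − 1/(96.0) = 0.01989, so d_i1 = 50.29 cm.
The intermediate image is 50.29 cm to the right of lens 1, which lies 16.69 cm to the right of lens 2 — a virtual object — so d_o2 = −16.69 cm.
Lens 2: 1/d_i2 = 1/f₂ − 1/d_o2 = 1/(20.0) − 1/(-16.69) = 0.1099, so d_i2 = 9.10 cm.
The final image is real, 9.10 cm to the right of lens 2 (overall magnification ≈ -0.29).

9.10 cm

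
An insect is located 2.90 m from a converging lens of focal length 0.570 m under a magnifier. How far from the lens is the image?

Thin-lens equation: 1/q = 1/f − 1/p = 1/(0.5700) − 1/(2.90) = 1.754 − 0.3448 = 1.410, so q = 0.709 m.
The image is real, inverted and reduced, on the far side of the lens.

0.709 m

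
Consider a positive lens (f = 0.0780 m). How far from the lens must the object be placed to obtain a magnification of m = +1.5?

0.0260 m

m = −d_i/d_o ⇒ d_i = −m·d_o.
1/f = 1/d_o + 1/d_i = 1/d_o − 1/(m·d_o) = (1 − 1/m)/d_o, so d_o = f(1 − 1/m) = (0.07800)(1 − 1/(+1.5)) = 0.0260 m.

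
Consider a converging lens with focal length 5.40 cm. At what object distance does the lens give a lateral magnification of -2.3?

7.75 cm

m = −d_i/d_o ⇒ d_i = −m·d_o.
1/f = 1/d_o + 1/d_i = 1/d_o − 1/(m·d_o) = (1 − 1/m)/d_o, so d_o = f(1 − 1/m) = (5.400)(1 − 1/(-2.3)) = 7.75 cm.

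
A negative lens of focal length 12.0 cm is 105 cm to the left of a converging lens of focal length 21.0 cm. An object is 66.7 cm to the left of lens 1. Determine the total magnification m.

m = -0.0340

f₁ = −12.0 cm (diverging).
Lens 1: 1/d_i1 = 1/(-12.0) − 1/(66.7) = -0.09833, so d_i1 = -10.17 cm; m₁ = −d_i1/d_o1 = +0.1525.
d_o2 = 105 − (-10.17) = 115.2 cm.
Lens 2: 1/d_i2 = 1/(21.0) − 1/(115.2) = 0.03894, so d_i2 = 25.68 cm; m₂ = −d_i2/d_o2 = -0.2229.
m = m₁·m₂ = (+0.1525)(-0.2229) = -0.0340.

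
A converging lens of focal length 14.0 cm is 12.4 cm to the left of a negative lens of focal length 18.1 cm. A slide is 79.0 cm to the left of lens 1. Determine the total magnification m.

Lens 1: 1/d_i1 = 1/(14.0) − 1/(79.0) = 0.05877, so d_i1 = 17.02 cm; m₁ = −d_i1/d_o1 = -0.2154.
d_o2 = 12.4 − (17.02) = -4.620 cm (virtual object).
f₂ = −18.1 cm (diverging).
Lens 2: 1/d_i2 = 1/(-18.1) − 1/(-4.620) = 0.1612, so d_i2 = 6.203 cm; m₂ = −d_i2/d_o2 = +1.343.
m = m₁·m₂ = (-0.2154)(+1.343) = -0.289.

m = -0.289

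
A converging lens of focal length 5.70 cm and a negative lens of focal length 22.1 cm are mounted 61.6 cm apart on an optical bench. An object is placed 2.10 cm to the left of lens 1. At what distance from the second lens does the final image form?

Lens 1: 1/d_i1 = 1/f₁ − 1/d_o1 = 1/(5.70) − 1/(2.10) = -0.3008, so d_i1 = -3.325 cm.
The intermediate image is 3.325 cm to the left of lens 1 (virtual), which is 61.6 − (-3.325) = 64.92 cm to the left of lens 2, so d_o2 = +64.92 cm.
Lens 2 is diverging, so f₂ = −22.1 cm.
Lens 2: 1/d_i2 = 1/f₂ − 1/d_o2 = 1/(-22.1) − 1/(64.92) = -0.06065, so d_i2 = -16.5 cm.
The final image is virtual, 16.5 cm to the left of lens 2 (overall magnification ≈ 0.40).

16.5 cm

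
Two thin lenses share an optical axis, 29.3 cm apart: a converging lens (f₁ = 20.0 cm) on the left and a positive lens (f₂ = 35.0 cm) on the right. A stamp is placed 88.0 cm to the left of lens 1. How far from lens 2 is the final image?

Lens 1: 1/d_i1 = 1/f₁ − 1/d_o1 = 1/(20.0) − 1/(88.0) = 0.03864, so d_i1 = 25.88 cm.
The intermediate image is 25.88 cm to the right of lens 1, which is 29.3 − (25.88) = 3.420 cm to the left of lens 2, so d_o2 = +3.420 cm.
Lens 2: 1/d_i2 = 1/f₂ − 1/d_o2 = 1/(35.0) − 1/(3.420) = -0.2638, so d_i2 = -3.79 cm.
The final image is virtual, 3.79 cm to the left of lens 2 (overall magnification ≈ -0.33).

3.79 cm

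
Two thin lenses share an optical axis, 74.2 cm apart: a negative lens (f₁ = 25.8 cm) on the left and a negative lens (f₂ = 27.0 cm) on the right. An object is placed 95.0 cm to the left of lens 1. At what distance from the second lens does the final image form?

Lens 1 is diverging, so f₁ = −25.8 cm.
Lens 1: 1/d_i1 = 1/f₁ − 1/d_o1 = 1/(-25.8) − 1/(95.0) = -0.04929, so d_i1 = -20.29 cm.
The intermediate image is 20.29 cm to the left of lens 1 (virtual), which is 74.2 − (-20.29) = 94.49 cm to the left of lens 2, so d_o2 = +94.49 cm.
Lens 2 is diverging, so f₂ = −27.0 cm.
Lens 2: 1/d_i2 = 1/f₂ − 1/d_o2 = 1/(-27.0) − 1/(94.49) = -0.04762, so d_i2 = -21.0 cm.
The final image is virtual, 21.0 cm to the left of lens 2 (overall magnification ≈ 0.047).

21.0 cm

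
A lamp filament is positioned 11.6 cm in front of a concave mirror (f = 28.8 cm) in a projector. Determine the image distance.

19.4 cm

Mirror equation: 1/v = 1/f − 1/u = 1/(28.80) − 1/(11.6) = 0.03472 − 0.08621 = -0.05148, so v = -19.4 cm.
The image is virtual, upright and enlarged, behind the mirror.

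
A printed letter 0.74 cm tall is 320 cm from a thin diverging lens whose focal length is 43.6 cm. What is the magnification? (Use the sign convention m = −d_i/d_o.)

For a diverging lens, f = -43.6 cm.
1/d_i = 1/f − 1/d_o = 1/(-43.60) − 1/(320) = -0.02606, so d_i = -38.37 cm.
m = −d_i/d_o = −(-38.37)/(320) = +0.120.
The image is virtual, upright and reduced, on the same side as the object.

m = +0.120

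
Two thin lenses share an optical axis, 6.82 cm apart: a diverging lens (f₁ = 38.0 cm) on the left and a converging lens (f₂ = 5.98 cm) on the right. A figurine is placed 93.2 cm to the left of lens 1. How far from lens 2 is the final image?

Lens 1 is diverging, so f₁ = −38.0 cm.
Lens 1: 1/d_i1 = 1/f₁ − 1/d_o1 = 1/(-38.0) − 1/(93.2) = -0.03705, so d_i1 = -26.99 cm.
The intermediate image is 26.99 cm to the left of lens 1 (virtual), which is 6.82 − (-26.99) = 33.81 cm to the left of lens 2, so d_o2 = +33.81 cm.
Lens 2: 1/d_i2 = 1/f₂ − 1/d_o2 = 1/(5.98) − 1/(33.81) = 0.1376, so d_i2 = 7.26 cm.
The final image is real, 7.26 cm to the right of lens 2 (overall magnification ≈ -0.062).

7.26 cm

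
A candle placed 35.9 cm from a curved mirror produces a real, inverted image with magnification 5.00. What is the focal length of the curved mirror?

m = −d_i/d_o ⇒ d_i = −m·d_o = −(-5.00)·(35.9) = 179.5 cm.
1/f = 1/d_o + 1/d_i = 1/(35.9) + 1/(179.5) = 0.03343, so f = 29.9 cm.
Since f is positive, the curved mirror is concave.

f = 29.9 cm (concave)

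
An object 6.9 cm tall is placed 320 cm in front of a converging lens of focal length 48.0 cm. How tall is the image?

1.22 cm

1/d_i = 1/f − 1/d_o = 1/(48.00) − 1/(320) = 0.01771, so d_i = 56.47 cm.
m = −d_i/d_o = -0.1765.
|h_i| = |m|·h_o = 0.1765 × 6.9 = 1.22 cm. The image is real, inverted and reduced, on the far side of the lens.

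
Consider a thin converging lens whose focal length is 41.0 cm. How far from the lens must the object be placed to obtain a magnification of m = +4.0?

m = −d_i/d_o ⇒ d_i = −m·d_o.
1/f = 1/d_o + 1/d_i = 1/d_o − 1/(m·d_o) = (1 − 1/m)/d_o, so d_o = f(1 − 1/m) = (41.00)(1 − 1/(+4.0)) = 30.8 cm.

30.8 cm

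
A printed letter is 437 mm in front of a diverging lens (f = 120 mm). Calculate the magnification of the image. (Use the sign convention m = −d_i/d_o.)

m = +0.215

For a diverging lens, f = -120 mm.
1/d_i = 1/f − 1/d_o = 1/(-120.0) − 1/(437) = -0.01062, so d_i = -94.15 mm.
m = −d_i/d_o = −(-94.15)/(437) = +0.215.
The image is virtual, upright and reduced, on the same side as the object.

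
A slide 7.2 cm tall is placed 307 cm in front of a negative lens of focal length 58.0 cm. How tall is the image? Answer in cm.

For a negative lens, f = -58.0 cm.
1/d_i = 1/f − 1/d_o = 1/(-58.00) − 1/(307) = -0.02050, so d_i = -48.78 cm.
m = −d_i/d_o = +0.1589.
|h_i| = |m|·h_o = 0.1589 × 7.2 = 1.14 cm. The image is virtual, upright and reduced, on the same side as the object.

1.14 cm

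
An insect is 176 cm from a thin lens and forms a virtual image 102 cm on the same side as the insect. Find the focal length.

Virtual image ⇒ d_i = −102 cm.
1/f = 1/d_o + 1/d_i = 1/(176) + 1/(-102) = -0.004122, so f = -243 cm.
Since f is negative, the thin lens is diverging.

f = -243 cm (diverging)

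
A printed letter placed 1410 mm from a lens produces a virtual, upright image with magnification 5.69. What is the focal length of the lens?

f = 1710 mm (converging)

m = −d_i/d_o ⇒ d_i = −m·d_o = −(+5.69)·(1410) = -8023 mm.
1/f = 1/d_o + 1/d_i = 1/(1410) + 1/(-8023) = 0.0005846, so f = 1710 mm.
Since f is positive, the lens is converging.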